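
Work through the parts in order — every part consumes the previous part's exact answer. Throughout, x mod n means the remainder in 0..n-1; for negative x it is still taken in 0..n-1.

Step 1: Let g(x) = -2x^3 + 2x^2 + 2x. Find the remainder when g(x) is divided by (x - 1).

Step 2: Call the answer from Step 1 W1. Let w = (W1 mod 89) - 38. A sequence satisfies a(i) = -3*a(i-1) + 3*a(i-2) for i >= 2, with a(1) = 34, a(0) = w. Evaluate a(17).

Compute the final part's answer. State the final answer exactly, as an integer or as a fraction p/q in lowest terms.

94199911794

Step 1: remainder = value at the root: -2*(1)^3 + 2*(1)^2 + 2*(1)^1 = (-2) + (2) + (2) = 2; answer 2
Step 2: W1 = 2; w = -36; a(2) = -3*(34) + 3*(-36) = -210; iterating: a(2)=-210, a(3)=732, a(4)=-2826, a(5)=10674, a(6)=-40500, a(7)=153522, a(8)=-582066, a(9)=2206764, a(10)=-8366490, a(11)=31719762, a(12)=-120258756, a(13)=455935554, a(14)=-1728582930, a(15)=6553555452, a(16)=-24846415146, a(17)=94199911794; answer 94199911794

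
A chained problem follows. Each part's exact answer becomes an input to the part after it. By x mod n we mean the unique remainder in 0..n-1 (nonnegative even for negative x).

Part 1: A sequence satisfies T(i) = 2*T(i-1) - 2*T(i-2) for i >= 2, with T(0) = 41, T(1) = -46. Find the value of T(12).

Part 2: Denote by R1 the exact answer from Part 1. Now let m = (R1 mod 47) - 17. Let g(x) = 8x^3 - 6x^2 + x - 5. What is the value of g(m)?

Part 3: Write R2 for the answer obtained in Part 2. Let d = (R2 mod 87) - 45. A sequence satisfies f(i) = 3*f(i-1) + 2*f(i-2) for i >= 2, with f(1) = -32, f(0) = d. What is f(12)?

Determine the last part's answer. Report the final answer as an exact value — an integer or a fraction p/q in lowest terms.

Part 1: T(2) = 2*(-46) - 2*(41) = -174; iterating: T(2)=-174, T(3)=-256, T(4)=-164, T(5)=184, T(6)=696, T(7)=1024, T(8)=656, T(9)=-736, T(10)=-2784, T(11)=-4096, T(12)=-2624; answer -2624
Part 2: R1 = -2624; m = -9; 8*(-9)^3 - 6*(-9)^2 + 1*(-9)^1 - 5 = (-5832) + (-486) + (-9) + (-5) = -6332; answer -6332
Part 3: R2 = -6332; d = -26; f(2) = 3*(-32) + 2*(-26) = -148; iterating: f(2)=-148, f(3)=-508, f(4)=-1820, f(5)=-6476, f(6)=-23068, f(7)=-82156, f(8)=-292604, f(9)=-1042124, f(10)=-3711580, f(11)=-13218988, f(12)=-47080124; answer -47080124

-47080124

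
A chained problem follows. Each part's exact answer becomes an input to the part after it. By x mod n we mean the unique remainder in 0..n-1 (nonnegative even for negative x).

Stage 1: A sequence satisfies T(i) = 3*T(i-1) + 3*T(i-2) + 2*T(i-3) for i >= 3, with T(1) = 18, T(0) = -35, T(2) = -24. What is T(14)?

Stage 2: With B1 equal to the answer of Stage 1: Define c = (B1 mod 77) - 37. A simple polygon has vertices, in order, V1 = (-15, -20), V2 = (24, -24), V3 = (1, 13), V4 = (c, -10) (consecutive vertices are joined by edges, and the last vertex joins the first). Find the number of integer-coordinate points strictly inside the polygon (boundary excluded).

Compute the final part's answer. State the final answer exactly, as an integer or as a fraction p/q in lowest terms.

622

Stage 1: T(3) = 3*(-24) + 3*(18) + 2*(-35) = -88; iterating: T(3)=-88, T(4)=-300, T(5)=-1212, T(6)=-4712, T(7)=-18372, T(8)=-71676, T(9)=-279568, T(10)=-1090476, T(11)=-4253484, T(12)=-16591016, T(13)=-64714452, T(14)=-252423372; answer -252423372
Stage 2: B1 = -252423372; c = -7; cross terms: (-15*-24 - 24*-20)=840, (24*13 - 1*-24)=336, (1*-10 - -7*13)=81, (-7*-20 - -15*-10)=-10; twice the area = |1247| = 1247; area = 1247/2; boundary points = 1 + 1 + 1 + 2 = 5; strictly interior points = area - boundary/2 + 1 = 622; answer 622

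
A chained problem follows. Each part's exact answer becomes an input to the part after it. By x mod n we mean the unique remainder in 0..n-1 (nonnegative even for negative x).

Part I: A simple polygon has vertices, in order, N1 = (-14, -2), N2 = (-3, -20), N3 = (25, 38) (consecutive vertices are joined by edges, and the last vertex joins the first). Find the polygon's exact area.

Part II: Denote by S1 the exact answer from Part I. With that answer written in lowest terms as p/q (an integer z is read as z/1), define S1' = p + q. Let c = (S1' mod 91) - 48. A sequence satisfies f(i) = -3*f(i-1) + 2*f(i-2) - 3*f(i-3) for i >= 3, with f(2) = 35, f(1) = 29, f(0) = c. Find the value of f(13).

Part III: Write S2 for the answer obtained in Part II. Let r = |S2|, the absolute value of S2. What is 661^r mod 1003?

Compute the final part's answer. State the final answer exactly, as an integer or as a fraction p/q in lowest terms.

948

Part I: cross terms: (-14*-20 - -3*-2)=274, (-3*38 - 25*-20)=386, (25*-2 - -14*38)=482; twice the area = |1142| = 1142; area = 571; answer 571
Part II: S1 = 571; threaded value p + q = 572; c = -22; f(3) = -3*(35) + 2*(29) - 3*(-22) = 19; iterating: f(3)=19, f(4)=-74, f(5)=155, f(6)=-670, f(7)=2542, f(8)=-9431, f(9)=35387, f(10)=-132649, f(11)=497014, f(12)=-1862501, f(13)=6979478; answer 6979478
Part III: S2 = 6979478; r = 6979478; squarings mod 1003: 661^1=661, 661^2=616, 661^4=322, 661^8=375, 661^16=205, 661^32=902, 661^64=171, 661^128=154, 661^256=647, 661^512=358, 661^1024=783, 661^2048=256, 661^4096=341, 661^8192=936, 661^16384=477, 661^32768=851, 661^65536=35, 661^131072=222, 661^262144=137, 661^524288=715, 661^1048576=698, 661^2097152=749, 661^4194304=324; 661^6979478 = 661^2 * 661^4 * 661^16 * 661^128 * 661^256 * 661^512 * 661^1024 * 661^2048 * 661^4096 * 661^8192 * 661^16384 * 661^131072 * 661^524288 * 661^2097152 * 661^4194304 = 948 (mod 1003); answer 948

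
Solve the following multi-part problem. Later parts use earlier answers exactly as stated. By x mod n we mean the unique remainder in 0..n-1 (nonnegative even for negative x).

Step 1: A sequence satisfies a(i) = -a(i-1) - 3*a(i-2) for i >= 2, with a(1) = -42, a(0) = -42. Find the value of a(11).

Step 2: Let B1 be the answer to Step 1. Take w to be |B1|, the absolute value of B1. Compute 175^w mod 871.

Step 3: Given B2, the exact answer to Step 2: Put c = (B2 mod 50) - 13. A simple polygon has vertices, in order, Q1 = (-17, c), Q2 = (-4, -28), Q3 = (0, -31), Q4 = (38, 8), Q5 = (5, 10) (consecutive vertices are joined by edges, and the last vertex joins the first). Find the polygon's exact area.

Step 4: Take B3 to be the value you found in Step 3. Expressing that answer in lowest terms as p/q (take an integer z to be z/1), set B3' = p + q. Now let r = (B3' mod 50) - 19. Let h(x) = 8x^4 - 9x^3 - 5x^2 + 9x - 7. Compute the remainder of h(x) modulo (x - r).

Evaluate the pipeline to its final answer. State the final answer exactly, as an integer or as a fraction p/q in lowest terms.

12071

Step 1: a(2) = -1*(-42) - 3*(-42) = 168; iterating: a(2)=168, a(3)=-42, a(4)=-462, a(5)=588, a(6)=798, a(7)=-2562, a(8)=168, a(9)=7518, a(10)=-8022, a(11)=-14532; answer -14532
Step 2: B1 = -14532; w = 14532; squarings mod 871: 175^1=175, 175^2=140, 175^4=438, 175^8=224, 175^16=529, 175^32=250, 175^64=659, 175^128=523, 175^256=35, 175^512=354, 175^1024=763, 175^2048=341, 175^4096=438, 175^8192=224; 175^14532 = 175^4 * 175^64 * 175^128 * 175^2048 * 175^4096 * 175^8192 = 560 (mod 871); answer 560
Step 3: B2 = 560; c = -3; cross terms: (-17*-28 - -4*-3)=464, (-4*-31 - 0*-28)=124, (0*8 - 38*-31)=1178, (38*10 - 5*8)=340, (5*-3 - -17*10)=155; twice the area = |2261| = 2261; area = 2261/2; answer 2261/2
Step 4: B3 = 2261/2; threaded value p + q = 2263; r = -6; remainder = value at the root: 8*(-6)^4 - 9*(-6)^3 - 5*(-6)^2 + 9*(-6)^1 - 7 = (10368) + (1944) + (-180) + (-54) + (-7) = 12071; answer 12071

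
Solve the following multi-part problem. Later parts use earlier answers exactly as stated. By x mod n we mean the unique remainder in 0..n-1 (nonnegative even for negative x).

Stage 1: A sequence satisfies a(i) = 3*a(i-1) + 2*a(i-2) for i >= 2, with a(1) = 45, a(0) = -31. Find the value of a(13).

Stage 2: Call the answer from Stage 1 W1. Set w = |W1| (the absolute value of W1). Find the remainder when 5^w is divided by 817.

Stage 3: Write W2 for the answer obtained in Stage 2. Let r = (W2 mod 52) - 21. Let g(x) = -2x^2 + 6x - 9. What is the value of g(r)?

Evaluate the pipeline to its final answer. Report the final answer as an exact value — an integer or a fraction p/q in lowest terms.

Stage 1: a(2) = 3*(45) + 2*(-31) = 73; iterating: a(2)=73, a(3)=309, a(4)=1073, a(5)=3837, a(6)=13657, a(7)=48645, a(8)=173249, a(9)=617037, a(10)=2197609, a(11)=7826901, a(12)=27875921, a(13)=99281565; answer 99281565
Stage 2: W1 = 99281565; w = 99281565; squarings mod 817: 5^1=5, 5^2=25, 5^4=625, 5^8=99, 5^16=814, 5^32=9, 5^64=81, 5^128=25, 5^256=625, 5^512=99, 5^1024=814, 5^2048=9, 5^4096=81, 5^8192=25, 5^16384=625, 5^32768=99, 5^65536=814, 5^131072=9, 5^262144=81, 5^524288=25, 5^1048576=625, 5^2097152=99, 5^4194304=814, 5^8388608=9, 5^16777216=81, 5^33554432=25, 5^67108864=625; 5^99281565 = 5^1 * 5^4 * 5^8 * 5^16 * 5^128 * 5^512 * 5^2048 * 5^8192 * 5^16384 * 5^32768 * 5^131072 * 5^524288 * 5^2097152 * 5^4194304 * 5^8388608 * 5^16777216 * 5^67108864 = 647 (mod 817); answer 647
Stage 3: W2 = 647; r = 2; -2*(2)^2 + 6*(2)^1 - 9 = (-8) + (12) + (-9) = -5; answer -5

-5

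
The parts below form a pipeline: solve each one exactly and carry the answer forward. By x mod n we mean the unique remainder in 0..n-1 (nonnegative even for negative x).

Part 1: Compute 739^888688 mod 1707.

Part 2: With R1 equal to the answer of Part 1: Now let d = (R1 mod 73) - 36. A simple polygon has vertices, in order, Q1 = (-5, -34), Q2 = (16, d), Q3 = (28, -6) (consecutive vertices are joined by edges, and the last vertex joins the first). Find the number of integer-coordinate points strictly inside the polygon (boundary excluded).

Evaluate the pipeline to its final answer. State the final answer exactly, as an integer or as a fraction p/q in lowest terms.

495

Part 1: squarings mod 1707: 739^1=739, 739^2=1588, 739^4=505, 739^8=682, 739^16=820, 739^32=1549, 739^64=1066, 739^128=1201, 739^256=1693, 739^512=196, 739^1024=862, 739^2048=499, 739^4096=1486, 739^8192=1045, 739^16384=1252, 739^32768=478, 739^65536=1453, 739^131072=1357, 739^262144=1303, 739^524288=1051; 739^888688 = 739^16 * 739^32 * 739^64 * 739^256 * 739^512 * 739^1024 * 739^2048 * 739^32768 * 739^65536 * 739^262144 * 739^524288 = 1510 (mod 1707); answer 1510
Part 2: R1 = 1510; d = 14; cross terms: (-5*14 - 16*-34)=474, (16*-6 - 28*14)=-488, (28*-34 - -5*-6)=-982; twice the area = |-996| = 996; area = 498; boundary points = 3 + 4 + 1 = 8; strictly interior points = area - boundary/2 + 1 = 495; answer 495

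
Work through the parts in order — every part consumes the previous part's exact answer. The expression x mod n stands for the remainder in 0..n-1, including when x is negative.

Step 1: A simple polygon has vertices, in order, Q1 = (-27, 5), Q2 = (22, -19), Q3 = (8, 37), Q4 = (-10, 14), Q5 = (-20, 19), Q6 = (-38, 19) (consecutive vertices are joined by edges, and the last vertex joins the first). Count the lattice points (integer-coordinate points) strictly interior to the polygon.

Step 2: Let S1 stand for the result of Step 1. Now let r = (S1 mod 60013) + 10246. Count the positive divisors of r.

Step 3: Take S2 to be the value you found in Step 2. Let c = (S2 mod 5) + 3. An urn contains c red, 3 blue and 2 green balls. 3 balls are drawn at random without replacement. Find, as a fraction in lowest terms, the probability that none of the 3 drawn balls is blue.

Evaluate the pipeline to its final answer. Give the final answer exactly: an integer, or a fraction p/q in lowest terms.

Step 1: cross terms: (-27*-19 - 22*5)=403, (22*37 - 8*-19)=966, (8*14 - -10*37)=482, (-10*19 - -20*14)=90, (-20*19 - -38*19)=342, (-38*5 - -27*19)=323; twice the area = |2606| = 2606; area = 1303; boundary points = 1 + 14 + 1 + 5 + 18 + 1 = 40; strictly interior points = area - boundary/2 + 1 = 1284; answer 1284
Step 2: S1 = 1284; r = 11530; 11530 = 2 * 5 * 1153; number of divisors = (1+1) * (1+1) * (1+1) = 8; answer 8
Step 3: S2 = 8; c = 6; total draws C(11,3) = 165; favorable C(8,3) = 56; P = 56/165; answer 56/165

56/165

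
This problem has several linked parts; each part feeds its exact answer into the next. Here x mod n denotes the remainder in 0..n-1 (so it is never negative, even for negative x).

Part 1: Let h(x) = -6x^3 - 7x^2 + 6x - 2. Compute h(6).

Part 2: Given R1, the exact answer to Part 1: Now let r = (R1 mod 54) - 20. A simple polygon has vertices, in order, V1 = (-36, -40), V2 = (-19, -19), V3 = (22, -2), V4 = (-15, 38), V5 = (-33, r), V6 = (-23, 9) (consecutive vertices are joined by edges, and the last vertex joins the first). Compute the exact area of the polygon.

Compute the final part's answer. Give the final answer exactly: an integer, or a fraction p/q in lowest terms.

3643/2

Part 1: -6*(6)^3 - 7*(6)^2 + 6*(6)^1 - 2 = (-1296) + (-252) + (36) + (-2) = -1514; answer -1514
Part 2: R1 = -1514; r = 32; cross terms: (-36*-19 - -19*-40)=-76, (-19*-2 - 22*-19)=456, (22*38 - -15*-2)=806, (-15*32 - -33*38)=774, (-33*9 - -23*32)=439, (-23*-40 - -36*9)=1244; twice the area = |3643| = 3643; area = 3643/2; answer 3643/2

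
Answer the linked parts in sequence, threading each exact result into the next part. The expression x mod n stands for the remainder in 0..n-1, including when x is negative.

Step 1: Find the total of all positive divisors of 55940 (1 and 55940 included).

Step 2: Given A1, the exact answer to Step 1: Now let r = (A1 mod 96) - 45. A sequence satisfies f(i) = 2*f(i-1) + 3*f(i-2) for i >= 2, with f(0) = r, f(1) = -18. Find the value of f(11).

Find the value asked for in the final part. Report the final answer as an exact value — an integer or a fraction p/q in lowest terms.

Step 1: 55940 = 2^2 * 5 * 2797; sigma = (1 + 2 + 4) * (1 + 5) * (1 + 2797) = 7 * 6 * 2798 = 117516; answer 117516
Step 2: A1 = 117516; r = -33; f(2) = 2*(-18) + 3*(-33) = -135; iterating: f(2)=-135, f(3)=-324, f(4)=-1053, f(5)=-3078, f(6)=-9315, f(7)=-27864, f(8)=-83673, f(9)=-250938, f(10)=-752895, f(11)=-2258604; answer -2258604

-2258604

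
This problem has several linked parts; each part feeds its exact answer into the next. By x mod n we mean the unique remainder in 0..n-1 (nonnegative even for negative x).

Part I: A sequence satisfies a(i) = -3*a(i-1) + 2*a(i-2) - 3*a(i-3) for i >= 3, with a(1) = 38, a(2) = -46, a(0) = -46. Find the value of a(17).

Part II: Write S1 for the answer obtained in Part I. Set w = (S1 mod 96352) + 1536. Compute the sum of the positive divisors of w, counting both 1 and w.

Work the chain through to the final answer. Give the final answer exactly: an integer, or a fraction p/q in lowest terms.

Part I: a(3) = -3*(-46) + 2*(38) - 3*(-46) = 352; iterating: a(3)=352, a(4)=-1262, a(5)=4628, a(6)=-17464, a(7)=65434, a(8)=-245114, a(9)=918602, a(10)=-3442336, a(11)=12899554, a(12)=-48339140, a(13)=181143536, a(14)=-678807550, a(15)=2543727142, a(16)=-9532227134, a(17)=35720558336; answer 35720558336
Part II: S1 = 35720558336; w = 79264; 79264 = 2^5 * 2477; sigma = (1 + 2 + 4 + 8 + 16 + 32) * (1 + 2477) = 63 * 2478 = 156114; answer 156114

156114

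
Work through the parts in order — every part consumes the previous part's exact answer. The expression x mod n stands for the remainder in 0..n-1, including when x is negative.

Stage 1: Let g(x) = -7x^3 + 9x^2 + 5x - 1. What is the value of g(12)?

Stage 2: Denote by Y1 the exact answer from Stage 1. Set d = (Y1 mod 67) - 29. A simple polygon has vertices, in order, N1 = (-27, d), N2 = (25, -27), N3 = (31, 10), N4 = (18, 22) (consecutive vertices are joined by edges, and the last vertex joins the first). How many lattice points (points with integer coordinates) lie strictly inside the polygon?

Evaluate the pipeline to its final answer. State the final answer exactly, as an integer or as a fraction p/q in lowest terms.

Stage 1: -7*(12)^3 + 9*(12)^2 + 5*(12)^1 - 1 = (-12096) + (1296) + (60) + (-1) = -10741; answer -10741
Stage 2: Y1 = -10741; d = 17; cross terms: (-27*-27 - 25*17)=304, (25*10 - 31*-27)=1087, (31*22 - 18*10)=502, (18*17 - -27*22)=900; twice the area = |2793| = 2793; area = 2793/2; boundary points = 4 + 1 + 1 + 5 = 11; strictly interior points = area - boundary/2 + 1 = 1392; answer 1392

1392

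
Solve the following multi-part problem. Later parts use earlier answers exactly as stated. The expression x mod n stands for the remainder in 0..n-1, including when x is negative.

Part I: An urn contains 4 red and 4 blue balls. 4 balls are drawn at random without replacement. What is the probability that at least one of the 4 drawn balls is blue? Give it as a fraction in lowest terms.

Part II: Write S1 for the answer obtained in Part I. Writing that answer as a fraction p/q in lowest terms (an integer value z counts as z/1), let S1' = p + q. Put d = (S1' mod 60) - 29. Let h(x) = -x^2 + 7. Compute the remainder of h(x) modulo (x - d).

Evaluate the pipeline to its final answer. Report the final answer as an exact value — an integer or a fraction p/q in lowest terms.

Part I: total draws C(8,4) = 70; complement C(4,4) = 1; favorable 70 - 1 = 69; P = 69/70; answer 69/70
Part II: S1 = 69/70; threaded value p + q = 139; d = -10; remainder = value at the root: -1*(-10)^2 + 7 = (-100) + (7) = -93; answer -93

-93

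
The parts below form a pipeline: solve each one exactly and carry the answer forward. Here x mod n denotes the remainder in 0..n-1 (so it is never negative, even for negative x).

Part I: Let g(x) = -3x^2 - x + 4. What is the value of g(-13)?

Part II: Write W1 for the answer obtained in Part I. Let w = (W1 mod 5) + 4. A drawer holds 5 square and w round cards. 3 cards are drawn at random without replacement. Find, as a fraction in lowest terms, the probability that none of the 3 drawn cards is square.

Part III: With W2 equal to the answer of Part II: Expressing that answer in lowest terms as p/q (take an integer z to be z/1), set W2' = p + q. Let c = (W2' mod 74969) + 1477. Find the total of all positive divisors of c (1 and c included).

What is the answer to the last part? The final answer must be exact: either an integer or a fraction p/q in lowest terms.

Part I: -3*(-13)^2 - 1*(-13)^1 + 4 = (-507) + (13) + (4) = -490; answer -490
Part II: W1 = -490; w = 4; total draws C(9,3) = 84; favorable C(4,3) = 4; P = 1/21; answer 1/21
Part III: W2 = 1/21; threaded value p + q = 22; c = 1499; 1499 is prime, so its only divisors are 1 and 1499; sigma = 1 + 1499 = 1500; answer 1500

1500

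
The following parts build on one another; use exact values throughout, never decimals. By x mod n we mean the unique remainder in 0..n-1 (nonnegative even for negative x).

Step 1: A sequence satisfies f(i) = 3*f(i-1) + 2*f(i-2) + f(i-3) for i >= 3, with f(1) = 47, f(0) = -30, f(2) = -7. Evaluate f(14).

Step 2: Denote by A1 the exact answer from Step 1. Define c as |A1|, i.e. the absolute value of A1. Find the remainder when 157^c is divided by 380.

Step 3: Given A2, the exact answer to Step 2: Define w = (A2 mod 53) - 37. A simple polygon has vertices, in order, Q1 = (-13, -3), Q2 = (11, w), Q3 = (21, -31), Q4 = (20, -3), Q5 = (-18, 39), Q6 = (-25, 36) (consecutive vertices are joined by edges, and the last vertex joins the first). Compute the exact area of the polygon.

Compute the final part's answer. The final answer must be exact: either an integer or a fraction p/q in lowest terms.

2763/2

Step 1: f(3) = 3*(-7) + 2*(47) + 1*(-30) = 43; iterating: f(3)=43, f(4)=162, f(5)=565, f(6)=2062, f(7)=7478, f(8)=27123, f(9)=98387, f(10)=356885, f(11)=1294552, f(12)=4695813, f(13)=17033428, f(14)=61786462; answer 61786462
Step 2: A1 = 61786462; c = 61786462; squarings mod 380: 157^1=157, 157^2=329, 157^4=321, 157^8=61, 157^16=301, 157^32=161, 157^64=81, 157^128=101, 157^256=321, 157^512=61, 157^1024=301, 157^2048=161, 157^4096=81, 157^8192=101, 157^16384=321, 157^32768=61, 157^65536=301, 157^131072=161, 157^262144=81, 157^524288=101, 157^1048576=321, 157^2097152=61, 157^4194304=301, 157^8388608=161, 157^16777216=81, 157^33554432=101; 157^61786462 = 157^2 * 157^4 * 157^8 * 157^16 * 157^64 * 157^256 * 157^2048 * 157^16384 * 157^32768 * 157^131072 * 157^262144 * 157^524288 * 157^2097152 * 157^8388608 * 157^16777216 * 157^33554432 = 169 (mod 380); answer 169
Step 3: A2 = 169; w = -27; cross terms: (-13*-27 - 11*-3)=384, (11*-31 - 21*-27)=226, (21*-3 - 20*-31)=557, (20*39 - -18*-3)=726, (-18*36 - -25*39)=327, (-25*-3 - -13*36)=543; twice the area = |2763| = 2763; area = 2763/2; answer 2763/2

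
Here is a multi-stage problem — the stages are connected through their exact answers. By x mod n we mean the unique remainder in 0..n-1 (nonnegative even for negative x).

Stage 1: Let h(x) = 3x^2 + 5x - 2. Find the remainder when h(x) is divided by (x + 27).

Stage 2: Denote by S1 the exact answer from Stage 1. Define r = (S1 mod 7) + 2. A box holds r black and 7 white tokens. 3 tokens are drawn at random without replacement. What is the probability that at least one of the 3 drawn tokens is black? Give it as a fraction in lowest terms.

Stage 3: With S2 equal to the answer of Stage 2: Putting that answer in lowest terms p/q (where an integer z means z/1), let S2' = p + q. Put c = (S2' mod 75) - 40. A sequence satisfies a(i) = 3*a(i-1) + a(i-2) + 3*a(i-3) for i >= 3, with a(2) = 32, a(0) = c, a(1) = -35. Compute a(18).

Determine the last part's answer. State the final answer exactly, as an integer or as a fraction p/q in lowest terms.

Stage 1: remainder = value at the root: 3*(-27)^2 + 5*(-27)^1 - 2 = (2187) + (-135) + (-2) = 2050; answer 2050
Stage 2: S1 = 2050; r = 8; total draws C(15,3) = 455; complement C(7,3) = 35; favorable 455 - 35 = 420; P = 12/13; answer 12/13
Stage 3: S2 = 12/13; threaded value p + q = 25; c = -15; a(3) = 3*(32) + 1*(-35) + 3*(-15) = 16; iterating: a(3)=16, a(4)=-25, a(5)=37, a(6)=134, a(7)=364, a(8)=1337, a(9)=4777, a(10)=16760, a(11)=59068, a(12)=208295, a(13)=734233, a(14)=2588198, a(15)=9123712, a(16)=32162033, a(17)=113374405, a(18)=399656384; answer 399656384

399656384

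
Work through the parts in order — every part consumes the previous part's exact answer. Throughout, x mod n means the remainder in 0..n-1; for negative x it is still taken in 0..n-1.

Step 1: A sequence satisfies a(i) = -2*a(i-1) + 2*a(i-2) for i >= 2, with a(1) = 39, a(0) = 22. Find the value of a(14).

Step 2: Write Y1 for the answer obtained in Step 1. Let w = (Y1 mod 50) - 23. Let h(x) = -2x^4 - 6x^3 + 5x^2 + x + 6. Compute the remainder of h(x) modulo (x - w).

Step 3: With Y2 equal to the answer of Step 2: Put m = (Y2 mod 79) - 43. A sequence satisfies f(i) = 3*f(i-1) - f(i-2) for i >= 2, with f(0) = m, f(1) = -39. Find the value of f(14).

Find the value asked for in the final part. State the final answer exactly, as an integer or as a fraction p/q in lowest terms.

Step 1: a(2) = -2*(39) + 2*(22) = -34; iterating: a(2)=-34, a(3)=146, a(4)=-360, a(5)=1012, a(6)=-2744, a(7)=7512, a(8)=-20512, a(9)=56048, a(10)=-153120, a(11)=418336, a(12)=-1142912, a(13)=3122496, a(14)=-8530816; answer -8530816
Step 2: Y1 = -8530816; w = 11; remainder = value at the root: -2*(11)^4 - 6*(11)^3 + 5*(11)^2 + 1*(11)^1 + 6 = (-29282) + (-7986) + (605) + (11) + (6) = -36646; answer -36646
Step 3: Y2 = -36646; m = -33; f(2) = 3*(-39) - 1*(-33) = -84; iterating: f(2)=-84, f(3)=-213, f(4)=-555, f(5)=-1452, f(6)=-3801, f(7)=-9951, f(8)=-26052, f(9)=-68205, f(10)=-178563, f(11)=-467484, f(12)=-1223889, f(13)=-3204183, f(14)=-8388660; answer -8388660

-8388660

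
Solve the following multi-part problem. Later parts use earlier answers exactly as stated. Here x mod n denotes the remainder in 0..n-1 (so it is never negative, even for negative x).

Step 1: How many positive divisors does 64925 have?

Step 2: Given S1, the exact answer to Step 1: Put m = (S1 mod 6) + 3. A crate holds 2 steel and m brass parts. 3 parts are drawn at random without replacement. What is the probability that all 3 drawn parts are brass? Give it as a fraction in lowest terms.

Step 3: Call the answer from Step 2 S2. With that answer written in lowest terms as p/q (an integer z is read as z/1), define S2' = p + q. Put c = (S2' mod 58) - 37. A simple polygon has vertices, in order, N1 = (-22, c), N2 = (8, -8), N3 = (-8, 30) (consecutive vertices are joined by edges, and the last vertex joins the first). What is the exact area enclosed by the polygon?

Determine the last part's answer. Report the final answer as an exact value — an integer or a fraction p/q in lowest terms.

714

Step 1: 64925 = 5^2 * 7^2 * 53; number of divisors = (2+1) * (2+1) * (1+1) = 18; answer 18
Step 2: S1 = 18; m = 3; total draws C(5,3) = 10; favorable C(3,3) = 1; P = 1/10; answer 1/10
Step 3: S2 = 1/10; threaded value p + q = 11; c = -26; cross terms: (-22*-8 - 8*-26)=384, (8*30 - -8*-8)=176, (-8*-26 - -22*30)=868; twice the area = |1428| = 1428; area = 714; answer 714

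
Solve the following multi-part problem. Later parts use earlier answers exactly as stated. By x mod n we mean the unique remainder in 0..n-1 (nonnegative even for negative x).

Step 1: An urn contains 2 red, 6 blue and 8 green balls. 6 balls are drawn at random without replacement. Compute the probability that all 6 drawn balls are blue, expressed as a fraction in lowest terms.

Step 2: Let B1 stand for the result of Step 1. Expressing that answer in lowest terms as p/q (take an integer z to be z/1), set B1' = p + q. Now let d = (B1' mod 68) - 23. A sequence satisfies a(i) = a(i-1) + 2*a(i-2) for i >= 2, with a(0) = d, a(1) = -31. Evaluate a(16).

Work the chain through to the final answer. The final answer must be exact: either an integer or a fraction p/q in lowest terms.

Step 1: total draws C(16,6) = 8008; favorable C(6,6) = 1; P = 1/8008; answer 1/8008
Step 2: B1 = 1/8008; threaded value p + q = 8009; d = 30; a(2) = 1*(-31) + 2*(30) = 29; iterating: a(2)=29, a(3)=-33, a(4)=25, a(5)=-41, a(6)=9, a(7)=-73, a(8)=-55, a(9)=-201, a(10)=-311, a(11)=-713, a(12)=-1335, a(13)=-2761, a(14)=-5431, a(15)=-10953, a(16)=-21815; answer -21815

-21815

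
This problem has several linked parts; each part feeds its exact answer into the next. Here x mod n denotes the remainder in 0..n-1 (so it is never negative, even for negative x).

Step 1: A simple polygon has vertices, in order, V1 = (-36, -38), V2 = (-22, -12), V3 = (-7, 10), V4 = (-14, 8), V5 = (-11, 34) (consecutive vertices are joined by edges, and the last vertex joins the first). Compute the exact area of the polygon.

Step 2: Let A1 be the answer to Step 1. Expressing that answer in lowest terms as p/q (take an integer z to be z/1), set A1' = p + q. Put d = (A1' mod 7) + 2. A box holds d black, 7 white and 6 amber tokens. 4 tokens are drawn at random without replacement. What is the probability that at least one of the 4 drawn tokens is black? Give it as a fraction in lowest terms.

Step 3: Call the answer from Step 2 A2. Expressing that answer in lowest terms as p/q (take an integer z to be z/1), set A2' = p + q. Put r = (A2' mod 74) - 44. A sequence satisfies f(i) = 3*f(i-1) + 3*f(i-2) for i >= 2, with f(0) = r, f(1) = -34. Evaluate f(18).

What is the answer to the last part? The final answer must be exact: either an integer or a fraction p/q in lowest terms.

-189803424879

Step 1: cross terms: (-36*-12 - -22*-38)=-404, (-22*10 - -7*-12)=-304, (-7*8 - -14*10)=84, (-14*34 - -11*8)=-388, (-11*-38 - -36*34)=1642; twice the area = |630| = 630; area = 315; answer 315
Step 2: A1 = 315; threaded value p + q = 316; d = 3; total draws C(16,4) = 1820; complement C(13,4) = 715; favorable 1820 - 715 = 1105; P = 17/28; answer 17/28
Step 3: A2 = 17/28; threaded value p + q = 45; r = 1; f(2) = 3*(-34) + 3*(1) = -99; iterating: f(2)=-99, f(3)=-399, f(4)=-1494, f(5)=-5679, f(6)=-21519, f(7)=-81594, f(8)=-309339, f(9)=-1172799, f(10)=-4446414, f(11)=-16857639, f(12)=-63912159, f(13)=-242309394, f(14)=-918664659, f(15)=-3482922159, f(16)=-13204760454, f(17)=-50063047839, f(18)=-189803424879; answer -189803424879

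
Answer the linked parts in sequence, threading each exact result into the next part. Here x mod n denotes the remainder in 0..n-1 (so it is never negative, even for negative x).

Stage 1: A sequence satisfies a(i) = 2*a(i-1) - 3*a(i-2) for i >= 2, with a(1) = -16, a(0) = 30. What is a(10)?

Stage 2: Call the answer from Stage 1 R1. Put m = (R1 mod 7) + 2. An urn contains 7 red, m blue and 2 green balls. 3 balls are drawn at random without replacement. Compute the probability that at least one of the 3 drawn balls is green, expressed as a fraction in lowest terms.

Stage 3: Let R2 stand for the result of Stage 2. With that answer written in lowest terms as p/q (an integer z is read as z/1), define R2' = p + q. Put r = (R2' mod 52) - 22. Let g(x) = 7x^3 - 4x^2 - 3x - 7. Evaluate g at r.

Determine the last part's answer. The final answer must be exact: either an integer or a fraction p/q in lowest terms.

Stage 1: a(2) = 2*(-16) - 3*(30) = -122; iterating: a(2)=-122, a(3)=-196, a(4)=-26, a(5)=536, a(6)=1150, a(7)=692, a(8)=-2066, a(9)=-6208, a(10)=-6218; answer -6218
Stage 2: R1 = -6218; m = 7; total draws C(16,3) = 560; complement C(14,3) = 364; favorable 560 - 364 = 196; P = 7/20; answer 7/20
Stage 3: R2 = 7/20; threaded value p + q = 27; r = 5; 7*(5)^3 - 4*(5)^2 - 3*(5)^1 - 7 = (875) + (-100) + (-15) + (-7) = 753; answer 753

753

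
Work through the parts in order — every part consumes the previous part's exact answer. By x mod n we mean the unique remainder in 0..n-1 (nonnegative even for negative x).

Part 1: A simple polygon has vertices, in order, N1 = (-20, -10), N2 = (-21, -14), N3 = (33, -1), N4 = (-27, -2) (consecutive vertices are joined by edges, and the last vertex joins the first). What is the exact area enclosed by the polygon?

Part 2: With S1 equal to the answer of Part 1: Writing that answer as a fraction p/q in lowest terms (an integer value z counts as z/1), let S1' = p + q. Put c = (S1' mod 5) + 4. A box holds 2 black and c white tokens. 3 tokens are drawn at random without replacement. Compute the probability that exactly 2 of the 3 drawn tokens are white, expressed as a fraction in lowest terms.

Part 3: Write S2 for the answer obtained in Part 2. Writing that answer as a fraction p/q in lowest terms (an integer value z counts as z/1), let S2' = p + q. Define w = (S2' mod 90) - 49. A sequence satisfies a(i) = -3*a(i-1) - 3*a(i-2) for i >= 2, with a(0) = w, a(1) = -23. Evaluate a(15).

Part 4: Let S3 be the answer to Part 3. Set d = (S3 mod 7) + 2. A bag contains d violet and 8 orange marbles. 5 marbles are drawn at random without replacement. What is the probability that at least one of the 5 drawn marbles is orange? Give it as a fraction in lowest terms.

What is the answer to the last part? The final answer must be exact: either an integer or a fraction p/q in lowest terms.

Part 1: cross terms: (-20*-14 - -21*-10)=70, (-21*-1 - 33*-14)=483, (33*-2 - -27*-1)=-93, (-27*-10 - -20*-2)=230; twice the area = |690| = 690; area = 345; answer 345
Part 2: S1 = 345; threaded value p + q = 346; c = 5; total draws C(7,3) = 35; favorable C(5,2)*C(2,1) = 20; P = 4/7; answer 4/7
Part 3: S2 = 4/7; threaded value p + q = 11; w = -38; a(2) = -3*(-23) - 3*(-38) = 183; iterating: a(2)=183, a(3)=-480, a(4)=891, a(5)=-1233, a(6)=1026, a(7)=621, a(8)=-4941, a(9)=12960, a(10)=-24057, a(11)=33291, a(12)=-27702, a(13)=-16767, a(14)=133407, a(15)=-349920; answer -349920
Part 4: S3 = -349920; d = 5; total draws C(13,5) = 1287; complement C(5,5) = 1; favorable 1287 - 1 = 1286; P = 1286/1287; answer 1286/1287

1286/1287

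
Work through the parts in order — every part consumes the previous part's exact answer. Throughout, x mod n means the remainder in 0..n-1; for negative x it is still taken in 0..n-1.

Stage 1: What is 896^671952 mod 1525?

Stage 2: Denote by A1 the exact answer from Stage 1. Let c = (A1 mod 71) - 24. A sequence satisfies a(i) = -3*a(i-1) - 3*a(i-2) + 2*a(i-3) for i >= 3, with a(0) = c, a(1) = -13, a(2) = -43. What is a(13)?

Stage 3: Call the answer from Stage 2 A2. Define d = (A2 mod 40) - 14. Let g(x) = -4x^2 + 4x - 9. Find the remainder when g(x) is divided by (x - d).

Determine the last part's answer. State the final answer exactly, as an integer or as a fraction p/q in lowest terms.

-33

Stage 1: squarings mod 1525: 896^1=896, 896^2=666, 896^4=1306, 896^8=686, 896^16=896, 896^32=666, 896^64=1306, 896^128=686, 896^256=896, 896^512=666, 896^1024=1306, 896^2048=686, 896^4096=896, 896^8192=666, 896^16384=1306, 896^32768=686, 896^65536=896, 896^131072=666, 896^262144=1306, 896^524288=686; 896^671952 = 896^16 * 896^64 * 896^128 * 896^16384 * 896^131072 * 896^524288 = 741 (mod 1525); answer 741
Stage 2: A1 = 741; c = 7; a(3) = -3*(-43) - 3*(-13) + 2*(7) = 182; iterating: a(3)=182, a(4)=-443, a(5)=697, a(6)=-398, a(7)=-1783, a(8)=7937, a(9)=-19258, a(10)=30397, a(11)=-17543, a(12)=-77078, a(13)=344657; answer 344657
Stage 3: A2 = 344657; d = 3; remainder = value at the root: -4*(3)^2 + 4*(3)^1 - 9 = (-36) + (12) + (-9) = -33; answer -33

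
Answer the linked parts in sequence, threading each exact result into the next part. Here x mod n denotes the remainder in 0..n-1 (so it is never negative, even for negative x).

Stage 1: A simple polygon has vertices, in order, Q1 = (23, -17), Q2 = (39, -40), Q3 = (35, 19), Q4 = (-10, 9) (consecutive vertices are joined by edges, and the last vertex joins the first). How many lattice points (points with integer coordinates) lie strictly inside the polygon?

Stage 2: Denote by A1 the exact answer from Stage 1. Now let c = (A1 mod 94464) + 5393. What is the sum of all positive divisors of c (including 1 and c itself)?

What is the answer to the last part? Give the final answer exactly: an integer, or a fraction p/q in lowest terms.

Stage 1: cross terms: (23*-40 - 39*-17)=-257, (39*19 - 35*-40)=2141, (35*9 - -10*19)=505, (-10*-17 - 23*9)=-37; twice the area = |2352| = 2352; area = 1176; boundary points = 1 + 1 + 5 + 1 = 8; strictly interior points = area - boundary/2 + 1 = 1173; answer 1173
Stage 2: A1 = 1173; c = 6566; 6566 = 2 * 7^2 * 67; sigma = (1 + 2) * (1 + 7 + 49) * (1 + 67) = 3 * 57 * 68 = 11628; answer 11628

11628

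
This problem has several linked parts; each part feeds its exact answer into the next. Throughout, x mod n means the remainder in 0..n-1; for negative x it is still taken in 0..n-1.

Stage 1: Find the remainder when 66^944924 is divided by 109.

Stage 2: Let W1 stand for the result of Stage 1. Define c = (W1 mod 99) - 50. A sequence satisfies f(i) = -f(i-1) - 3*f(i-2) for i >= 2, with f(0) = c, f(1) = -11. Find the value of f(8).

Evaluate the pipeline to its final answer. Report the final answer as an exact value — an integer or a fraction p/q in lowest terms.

Stage 1: squarings mod 109: 66^1=66, 66^2=105, 66^4=16, 66^8=38, 66^16=27, 66^32=75, 66^64=66, 66^128=105, 66^256=16, 66^512=38, 66^1024=27, 66^2048=75, 66^4096=66, 66^8192=105, 66^16384=16, 66^32768=38, 66^65536=27, 66^131072=75, 66^262144=66, 66^524288=105; 66^944924 = 66^4 * 66^8 * 66^16 * 66^256 * 66^512 * 66^2048 * 66^8192 * 66^16384 * 66^131072 * 66^262144 * 66^524288 = 75 (mod 109); answer 75
Stage 2: W1 = 75; c = 25; f(2) = -1*(-11) - 3*(25) = -64; iterating: f(2)=-64, f(3)=97, f(4)=95, f(5)=-386, f(6)=101, f(7)=1057, f(8)=-1360; answer -1360

-1360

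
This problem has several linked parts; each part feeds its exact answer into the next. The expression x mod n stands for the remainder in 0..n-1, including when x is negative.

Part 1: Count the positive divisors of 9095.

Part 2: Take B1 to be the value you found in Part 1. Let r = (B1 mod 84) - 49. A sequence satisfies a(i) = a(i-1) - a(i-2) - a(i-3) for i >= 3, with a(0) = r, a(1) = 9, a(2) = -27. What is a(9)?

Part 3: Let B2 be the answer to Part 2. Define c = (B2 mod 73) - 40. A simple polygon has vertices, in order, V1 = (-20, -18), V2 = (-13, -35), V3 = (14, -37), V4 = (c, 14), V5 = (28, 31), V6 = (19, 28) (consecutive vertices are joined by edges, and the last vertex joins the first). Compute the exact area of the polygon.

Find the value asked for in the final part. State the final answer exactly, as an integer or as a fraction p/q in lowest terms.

1745

Part 1: 9095 = 5 * 17 * 107; number of divisors = (1+1) * (1+1) * (1+1) = 8; answer 8
Part 2: B1 = 8; r = -41; a(3) = 1*(-27) - 1*(9) - 1*(-41) = 5; iterating: a(3)=5, a(4)=23, a(5)=45, a(6)=17, a(7)=-51, a(8)=-113, a(9)=-79; answer -79
Part 3: B2 = -79; c = 27; cross terms: (-20*-35 - -13*-18)=466, (-13*-37 - 14*-35)=971, (14*14 - 27*-37)=1195, (27*31 - 28*14)=445, (28*28 - 19*31)=195, (19*-18 - -20*28)=218; twice the area = |3490| = 3490; area = 1745; answer 1745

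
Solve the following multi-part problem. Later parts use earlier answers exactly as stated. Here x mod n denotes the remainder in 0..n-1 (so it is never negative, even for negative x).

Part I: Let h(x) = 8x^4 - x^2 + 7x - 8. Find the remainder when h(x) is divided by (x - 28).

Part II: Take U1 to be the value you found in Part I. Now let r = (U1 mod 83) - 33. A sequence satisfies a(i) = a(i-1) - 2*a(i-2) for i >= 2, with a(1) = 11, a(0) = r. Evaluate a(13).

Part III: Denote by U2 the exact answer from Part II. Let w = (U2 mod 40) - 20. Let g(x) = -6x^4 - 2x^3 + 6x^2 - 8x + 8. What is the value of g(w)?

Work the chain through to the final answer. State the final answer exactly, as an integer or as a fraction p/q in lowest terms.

Part I: remainder = value at the root: 8*(28)^4 - 1*(28)^2 + 7*(28)^1 - 8 = (4917248) + (-784) + (196) + (-8) = 4916652; answer 4916652
Part II: U1 = 4916652; r = 31; a(2) = 1*(11) - 2*(31) = -51; iterating: a(2)=-51, a(3)=-73, a(4)=29, a(5)=175, a(6)=117, a(7)=-233, a(8)=-467, a(9)=-1, a(10)=933, a(11)=935, a(12)=-931, a(13)=-2801; answer -2801
Part III: U2 = -2801; w = 19; -6*(19)^4 - 2*(19)^3 + 6*(19)^2 - 8*(19)^1 + 8 = (-781926) + (-13718) + (2166) + (-152) + (8) = -793622; answer -793622

-793622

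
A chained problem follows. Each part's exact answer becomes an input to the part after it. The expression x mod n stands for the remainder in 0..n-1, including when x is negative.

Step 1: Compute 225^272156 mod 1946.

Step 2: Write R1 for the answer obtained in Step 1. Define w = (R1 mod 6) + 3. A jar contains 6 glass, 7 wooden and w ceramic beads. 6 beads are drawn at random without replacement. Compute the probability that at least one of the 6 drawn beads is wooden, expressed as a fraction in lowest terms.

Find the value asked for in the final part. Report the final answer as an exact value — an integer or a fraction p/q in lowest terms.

Step 1: squarings mod 1946: 225^1=225, 225^2=29, 225^4=841, 225^8=883, 225^16=1289, 225^32=1583, 225^64=1387, 225^128=1121, 225^256=1471, 225^512=1835, 225^1024=645, 225^2048=1527, 225^4096=421, 225^8192=155, 225^16384=673, 225^32768=1457, 225^65536=1709, 225^131072=1681, 225^262144=169; 225^272156 = 225^4 * 225^8 * 225^16 * 225^256 * 225^512 * 225^1024 * 225^8192 * 225^262144 = 127 (mod 1946); answer 127
Step 2: R1 = 127; w = 4; total draws C(17,6) = 12376; complement C(10,6) = 210; favorable 12376 - 210 = 12166; P = 869/884; answer 869/884

869/884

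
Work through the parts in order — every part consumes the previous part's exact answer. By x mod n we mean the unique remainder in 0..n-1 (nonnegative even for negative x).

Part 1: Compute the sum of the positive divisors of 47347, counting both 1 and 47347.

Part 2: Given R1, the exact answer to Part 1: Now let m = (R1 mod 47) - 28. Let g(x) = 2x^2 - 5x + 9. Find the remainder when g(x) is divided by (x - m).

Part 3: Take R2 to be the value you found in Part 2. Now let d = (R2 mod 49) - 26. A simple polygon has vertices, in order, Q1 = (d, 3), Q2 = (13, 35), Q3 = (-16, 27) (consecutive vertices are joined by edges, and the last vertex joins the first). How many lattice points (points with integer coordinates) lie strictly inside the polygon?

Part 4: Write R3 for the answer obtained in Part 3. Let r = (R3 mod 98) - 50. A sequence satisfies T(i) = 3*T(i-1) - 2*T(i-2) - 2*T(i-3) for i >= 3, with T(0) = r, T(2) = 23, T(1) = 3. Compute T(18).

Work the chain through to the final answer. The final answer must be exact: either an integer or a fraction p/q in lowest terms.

Part 1: 47347 = 113 * 419; sigma = (1 + 113) * (1 + 419) = 114 * 420 = 47880; answer 47880
Part 2: R1 = 47880; m = 6; remainder = value at the root: 2*(6)^2 - 5*(6)^1 + 9 = (72) + (-30) + (9) = 51; answer 51
Part 3: R2 = 51; d = -24; cross terms: (-24*35 - 13*3)=-879, (13*27 - -16*35)=911, (-16*3 - -24*27)=600; twice the area = |632| = 632; area = 316; boundary points = 1 + 1 + 8 = 10; strictly interior points = area - boundary/2 + 1 = 312; answer 312
Part 4: R3 = 312; r = -32; T(3) = 3*(23) - 2*(3) - 2*(-32) = 127; iterating: T(3)=127, T(4)=329, T(5)=687, T(6)=1149, T(7)=1415, T(8)=573, T(9)=-3409, T(10)=-14203, T(11)=-36937, T(12)=-75587, T(13)=-124481, T(14)=-148395, T(15)=-45049, T(16)=410605, T(17)=1618703, T(18)=4124997; answer 4124997

4124997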